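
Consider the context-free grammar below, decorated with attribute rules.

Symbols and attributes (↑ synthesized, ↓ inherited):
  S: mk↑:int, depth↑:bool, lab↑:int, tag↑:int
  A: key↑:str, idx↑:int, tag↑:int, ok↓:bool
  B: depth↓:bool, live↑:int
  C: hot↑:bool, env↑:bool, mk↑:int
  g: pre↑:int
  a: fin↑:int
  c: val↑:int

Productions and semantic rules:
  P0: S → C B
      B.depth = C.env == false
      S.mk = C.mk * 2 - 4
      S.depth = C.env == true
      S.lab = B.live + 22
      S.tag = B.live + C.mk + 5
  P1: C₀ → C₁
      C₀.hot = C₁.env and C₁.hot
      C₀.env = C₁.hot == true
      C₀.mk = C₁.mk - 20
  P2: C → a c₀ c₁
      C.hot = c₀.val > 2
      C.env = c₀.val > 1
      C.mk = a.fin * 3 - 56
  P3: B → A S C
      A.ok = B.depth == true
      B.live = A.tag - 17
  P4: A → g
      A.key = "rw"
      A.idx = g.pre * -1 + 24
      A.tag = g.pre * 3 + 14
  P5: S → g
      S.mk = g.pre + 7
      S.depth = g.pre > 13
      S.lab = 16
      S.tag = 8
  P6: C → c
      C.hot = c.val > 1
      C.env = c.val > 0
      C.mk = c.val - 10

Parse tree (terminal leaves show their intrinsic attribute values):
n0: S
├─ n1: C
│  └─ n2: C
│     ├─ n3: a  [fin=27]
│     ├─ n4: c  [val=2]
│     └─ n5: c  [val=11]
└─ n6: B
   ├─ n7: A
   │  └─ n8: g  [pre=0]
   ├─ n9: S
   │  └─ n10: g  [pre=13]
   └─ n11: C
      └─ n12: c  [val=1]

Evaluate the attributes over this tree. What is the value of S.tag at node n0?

1. n3.fin = 27  [terminal]
2. n4.val = 2  [terminal]
3. n5.val = 11  [terminal]
4. n2.hot = false  [c₀.val > 2]
5. n2.env = true  [c₀.val > 1]
6. n2.mk = 25  [a.fin * 3 - 56]
7. n1.hot = false  [C₁.env and C₁.hot]
8. n1.env = false  [C₁.hot == true]
9. n1.mk = 5  [C₁.mk - 20]
10. n6.depth = true  [C.env == false]
11. n7.ok = true  [B.depth == true]
12. n8.pre = 0  [terminal]
13. n7.key = "rw"  ["rw"]
14. n7.idx = 24  [g.pre * -1 + 24]
15. n7.tag = 14  [g.pre * 3 + 14]
16. n10.pre = 13  [terminal]
17. n9.mk = 20  [g.pre + 7]
18. n9.depth = false  [g.pre > 13]
19. n9.lab = 16  [16]
20. n9.tag = 8  [8]
21. n12.val = 1  [terminal]
22. n11.hot = false  [c.val > 1]
23. n11.env = true  [c.val > 0]
24. n11.mk = -9  [c.val - 10]
25. n6.live = -3  [A.tag - 17]
26. n0.mk = 6  [C.mk * 2 - 4]
27. n0.depth = false  [C.env == true]
28. n0.lab = 19  [B.live + 22]
29. n0.tag = 7  [B.live + C.mk + 5]

7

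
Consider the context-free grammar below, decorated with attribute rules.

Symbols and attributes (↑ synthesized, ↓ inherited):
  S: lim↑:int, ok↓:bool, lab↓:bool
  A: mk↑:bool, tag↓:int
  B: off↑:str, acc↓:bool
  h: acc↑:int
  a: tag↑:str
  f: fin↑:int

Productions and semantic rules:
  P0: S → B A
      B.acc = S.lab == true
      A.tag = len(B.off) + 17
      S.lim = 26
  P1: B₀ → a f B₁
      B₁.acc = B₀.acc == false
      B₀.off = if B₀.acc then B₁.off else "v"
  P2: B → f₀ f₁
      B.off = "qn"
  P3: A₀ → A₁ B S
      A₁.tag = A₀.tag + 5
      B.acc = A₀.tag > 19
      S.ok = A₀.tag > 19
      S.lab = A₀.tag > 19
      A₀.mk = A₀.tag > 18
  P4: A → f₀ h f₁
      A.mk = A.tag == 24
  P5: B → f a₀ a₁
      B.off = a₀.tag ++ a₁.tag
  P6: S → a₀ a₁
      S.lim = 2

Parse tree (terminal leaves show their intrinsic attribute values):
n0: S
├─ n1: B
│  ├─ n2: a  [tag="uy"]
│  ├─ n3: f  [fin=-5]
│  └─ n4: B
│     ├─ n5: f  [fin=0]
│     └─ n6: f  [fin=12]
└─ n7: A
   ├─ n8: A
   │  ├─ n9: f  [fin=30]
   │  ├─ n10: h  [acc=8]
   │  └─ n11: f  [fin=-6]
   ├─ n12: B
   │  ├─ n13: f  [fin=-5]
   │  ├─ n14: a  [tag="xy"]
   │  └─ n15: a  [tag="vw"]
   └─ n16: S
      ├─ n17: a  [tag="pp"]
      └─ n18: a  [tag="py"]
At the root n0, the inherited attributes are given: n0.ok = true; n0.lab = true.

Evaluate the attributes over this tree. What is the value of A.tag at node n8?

1. n0.ok = true  [given at root]
2. n0.lab = true  [given at root]
3. n1.acc = true  [S.lab == true]
4. n2.tag = "uy"  [terminal]
5. n3.fin = -5  [terminal]
6. n4.acc = false  [B₀.acc == false]
7. n5.fin = 0  [terminal]
8. n6.fin = 12  [terminal]
9. n4.off = "qn"  ["qn"]
10. n1.off = "qn"  [if B₀.acc then B₁.off else "v"]
11. n7.tag = 19  [len(B.off) + 17]
12. n8.tag = 24  [A₀.tag + 5]
13. n9.fin = 30  [terminal]
14. n10.acc = 8  [terminal]
15. n11.fin = -6  [terminal]
16. n8.mk = true  [A.tag == 24]
17. n12.acc = false  [A₀.tag > 19]
18. n13.fin = -5  [terminal]
19. n14.tag = "xy"  [terminal]
20. n15.tag = "vw"  [terminal]
21. n12.off = "xyvw"  [a₀.tag ++ a₁.tag]
22. n16.ok = false  [A₀.tag > 19]
23. n16.lab = false  [A₀.tag > 19]
24. n17.tag = "pp"  [terminal]
25. n18.tag = "py"  [terminal]
26. n16.lim = 2  [2]
27. n7.mk = true  [A₀.tag > 18]
28. n0.lim = 26  [26]

24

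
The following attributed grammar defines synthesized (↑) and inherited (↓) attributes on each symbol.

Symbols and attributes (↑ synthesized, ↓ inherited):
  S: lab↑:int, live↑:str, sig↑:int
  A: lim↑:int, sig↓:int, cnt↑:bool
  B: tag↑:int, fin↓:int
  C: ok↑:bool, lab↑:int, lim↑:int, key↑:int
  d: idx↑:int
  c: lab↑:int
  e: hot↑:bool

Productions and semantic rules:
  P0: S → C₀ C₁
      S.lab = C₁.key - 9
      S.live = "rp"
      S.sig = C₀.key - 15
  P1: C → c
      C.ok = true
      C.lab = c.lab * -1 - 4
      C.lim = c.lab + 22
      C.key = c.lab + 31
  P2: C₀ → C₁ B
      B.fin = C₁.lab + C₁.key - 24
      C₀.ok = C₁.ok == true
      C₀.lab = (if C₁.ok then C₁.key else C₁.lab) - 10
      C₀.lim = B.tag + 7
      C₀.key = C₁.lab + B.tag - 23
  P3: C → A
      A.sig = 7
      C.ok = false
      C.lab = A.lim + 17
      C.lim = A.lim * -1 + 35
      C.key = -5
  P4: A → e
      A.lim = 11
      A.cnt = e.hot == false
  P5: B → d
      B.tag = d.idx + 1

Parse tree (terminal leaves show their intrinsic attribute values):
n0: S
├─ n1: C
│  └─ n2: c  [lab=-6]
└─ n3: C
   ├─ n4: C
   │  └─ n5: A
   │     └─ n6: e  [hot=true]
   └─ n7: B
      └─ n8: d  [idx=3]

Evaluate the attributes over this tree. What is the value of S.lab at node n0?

1. n2.lab = -6  [terminal]
2. n1.ok = true  [true]
3. n1.lab = 2  [c.lab * -1 - 4]
4. n1.lim = 16  [c.lab + 22]
5. n1.key = 25  [c.lab + 31]
6. n5.sig = 7  [7]
7. n6.hot = true  [terminal]
8. n5.lim = 11  [11]
9. n5.cnt = false  [e.hot == false]
10. n4.ok = false  [false]
11. n4.lab = 28  [A.lim + 17]
12. n4.lim = 24  [A.lim * -1 + 35]
13. n4.key = -5  [-5]
14. n7.fin = -1  [C₁.lab + C₁.key - 24]
15. n8.idx = 3  [terminal]
16. n7.tag = 4  [d.idx + 1]
17. n3.ok = false  [C₁.ok == true]
18. n3.lab = 18  [(if C₁.ok then C₁.key else C₁.lab) - 10]
19. n3.lim = 11  [B.tag + 7]
20. n3.key = 9  [C₁.lab + B.tag - 23]
21. n0.lab = 0  [C₁.key - 9]
22. n0.live = "rp"  ["rp"]
23. n0.sig = 10  [C₀.key - 15]

0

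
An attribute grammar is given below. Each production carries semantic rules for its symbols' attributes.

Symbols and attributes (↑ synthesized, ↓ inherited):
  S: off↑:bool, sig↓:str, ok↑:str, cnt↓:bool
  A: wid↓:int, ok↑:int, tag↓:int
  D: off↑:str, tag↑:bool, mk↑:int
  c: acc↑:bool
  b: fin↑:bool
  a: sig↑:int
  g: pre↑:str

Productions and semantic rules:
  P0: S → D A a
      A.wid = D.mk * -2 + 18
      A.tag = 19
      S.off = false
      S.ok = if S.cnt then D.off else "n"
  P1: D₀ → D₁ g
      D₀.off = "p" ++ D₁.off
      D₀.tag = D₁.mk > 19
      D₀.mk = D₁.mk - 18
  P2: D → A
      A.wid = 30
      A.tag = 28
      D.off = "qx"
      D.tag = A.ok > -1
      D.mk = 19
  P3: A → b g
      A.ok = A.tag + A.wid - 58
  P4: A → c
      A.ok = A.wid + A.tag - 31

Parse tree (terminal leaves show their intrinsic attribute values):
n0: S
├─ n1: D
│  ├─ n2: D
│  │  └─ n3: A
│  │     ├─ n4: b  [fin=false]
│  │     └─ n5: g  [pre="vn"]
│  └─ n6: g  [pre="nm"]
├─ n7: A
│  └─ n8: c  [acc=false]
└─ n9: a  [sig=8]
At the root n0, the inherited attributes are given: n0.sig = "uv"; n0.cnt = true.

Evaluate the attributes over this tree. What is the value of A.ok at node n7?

1. n0.sig = "uv"  [given at root]
2. n0.cnt = true  [given at root]
3. n3.wid = 30  [30]
4. n3.tag = 28  [28]
5. n4.fin = false  [terminal]
6. n5.pre = "vn"  [terminal]
7. n3.ok = 0  [A.tag + A.wid - 58]
8. n2.off = "qx"  ["qx"]
9. n2.tag = true  [A.ok > -1]
10. n2.mk = 19  [19]
11. n6.pre = "nm"  [terminal]
12. n1.off = "pqx"  ["p" ++ D₁.off]
13. n1.tag = false  [D₁.mk > 19]
14. n1.mk = 1  [D₁.mk - 18]
15. n7.wid = 16  [D.mk * -2 + 18]
16. n7.tag = 19  [19]
17. n8.acc = false  [terminal]
18. n7.ok = 4  [A.wid + A.tag - 31]
19. n9.sig = 8  [terminal]
20. n0.off = false  [false]
21. n0.ok = "pqx"  [if S.cnt then D.off else "n"]

4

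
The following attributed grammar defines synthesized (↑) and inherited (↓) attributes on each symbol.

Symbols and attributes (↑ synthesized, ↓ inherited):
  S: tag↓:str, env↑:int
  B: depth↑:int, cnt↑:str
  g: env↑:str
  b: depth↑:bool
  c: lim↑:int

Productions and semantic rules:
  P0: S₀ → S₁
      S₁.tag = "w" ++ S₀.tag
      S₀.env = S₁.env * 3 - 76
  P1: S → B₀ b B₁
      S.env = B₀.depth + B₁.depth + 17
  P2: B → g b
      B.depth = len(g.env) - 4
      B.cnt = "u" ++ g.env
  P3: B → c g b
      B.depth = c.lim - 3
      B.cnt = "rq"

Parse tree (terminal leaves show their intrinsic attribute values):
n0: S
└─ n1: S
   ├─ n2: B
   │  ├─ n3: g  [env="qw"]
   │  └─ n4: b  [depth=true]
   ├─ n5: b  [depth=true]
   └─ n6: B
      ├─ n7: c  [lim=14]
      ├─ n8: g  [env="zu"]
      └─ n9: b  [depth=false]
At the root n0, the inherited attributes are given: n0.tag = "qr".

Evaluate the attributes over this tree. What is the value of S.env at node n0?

2

1. n0.tag = "qr"  [given at root]
2. n1.tag = "wqr"  ["w" ++ S₀.tag]
3. n3.env = "qw"  [terminal]
4. n4.depth = true  [terminal]
5. n2.depth = -2  [len(g.env) - 4]
6. n2.cnt = "uqw"  ["u" ++ g.env]
7. n5.depth = true  [terminal]
8. n7.lim = 14  [terminal]
9. n8.env = "zu"  [terminal]
10. n9.depth = false  [terminal]
11. n6.depth = 11  [c.lim - 3]
12. n6.cnt = "rq"  ["rq"]
13. n1.env = 26  [B₀.depth + B₁.depth + 17]
14. n0.env = 2  [S₁.env * 3 - 76]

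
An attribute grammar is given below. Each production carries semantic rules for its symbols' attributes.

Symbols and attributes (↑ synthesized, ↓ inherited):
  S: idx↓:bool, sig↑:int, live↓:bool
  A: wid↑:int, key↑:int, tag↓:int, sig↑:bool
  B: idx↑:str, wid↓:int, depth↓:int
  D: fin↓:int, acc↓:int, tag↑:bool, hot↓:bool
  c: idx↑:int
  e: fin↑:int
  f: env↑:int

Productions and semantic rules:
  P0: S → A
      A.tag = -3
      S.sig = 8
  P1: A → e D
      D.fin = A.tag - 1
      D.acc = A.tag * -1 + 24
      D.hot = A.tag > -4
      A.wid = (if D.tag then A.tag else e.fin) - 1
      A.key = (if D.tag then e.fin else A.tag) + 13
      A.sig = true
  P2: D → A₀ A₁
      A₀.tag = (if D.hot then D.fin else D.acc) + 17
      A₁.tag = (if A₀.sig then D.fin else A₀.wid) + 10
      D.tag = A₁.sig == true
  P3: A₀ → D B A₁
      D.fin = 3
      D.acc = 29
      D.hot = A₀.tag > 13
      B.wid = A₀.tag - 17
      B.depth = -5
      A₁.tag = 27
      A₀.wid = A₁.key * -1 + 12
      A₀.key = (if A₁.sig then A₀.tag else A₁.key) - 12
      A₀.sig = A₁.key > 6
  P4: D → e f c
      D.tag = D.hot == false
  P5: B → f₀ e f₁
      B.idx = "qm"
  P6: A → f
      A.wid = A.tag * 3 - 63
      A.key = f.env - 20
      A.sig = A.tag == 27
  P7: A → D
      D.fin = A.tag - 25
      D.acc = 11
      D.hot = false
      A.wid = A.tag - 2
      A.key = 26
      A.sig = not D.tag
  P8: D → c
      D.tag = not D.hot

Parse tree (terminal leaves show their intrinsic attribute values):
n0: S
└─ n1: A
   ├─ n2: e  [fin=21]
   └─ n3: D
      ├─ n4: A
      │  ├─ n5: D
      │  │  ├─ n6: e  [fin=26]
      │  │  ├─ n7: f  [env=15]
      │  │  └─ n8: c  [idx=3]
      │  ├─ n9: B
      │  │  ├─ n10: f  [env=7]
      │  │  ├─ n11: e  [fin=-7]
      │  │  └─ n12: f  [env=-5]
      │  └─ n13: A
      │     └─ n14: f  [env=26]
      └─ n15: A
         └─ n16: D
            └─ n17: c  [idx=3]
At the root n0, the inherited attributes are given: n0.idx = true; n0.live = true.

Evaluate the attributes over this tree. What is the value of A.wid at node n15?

1. n0.idx = true  [given at root]
2. n0.live = true  [given at root]
3. n1.tag = -3  [-3]
4. n2.fin = 21  [terminal]
5. n3.fin = -4  [A.tag - 1]
6. n3.acc = 27  [A.tag * -1 + 24]
7. n3.hot = true  [A.tag > -4]
8. n4.tag = 13  [(if D.hot then D.fin else D.acc) + 17]
9. n5.fin = 3  [3]
10. n5.acc = 29  [29]
11. n5.hot = false  [A₀.tag > 13]
12. n6.fin = 26  [terminal]
13. n7.env = 15  [terminal]
14. n8.idx = 3  [terminal]
15. n5.tag = true  [D.hot == false]
16. n9.wid = -4  [A₀.tag - 17]
17. n9.depth = -5  [-5]
18. n10.env = 7  [terminal]
19. n11.fin = -7  [terminal]
20. n12.env = -5  [terminal]
21. n9.idx = "qm"  ["qm"]
22. n13.tag = 27  [27]
23. n14.env = 26  [terminal]
24. n13.wid = 18  [A.tag * 3 - 63]
25. n13.key = 6  [f.env - 20]
26. n13.sig = true  [A.tag == 27]
27. n4.wid = 6  [A₁.key * -1 + 12]
28. n4.key = 1  [(if A₁.sig then A₀.tag else A₁.key) - 12]
29. n4.sig = false  [A₁.key > 6]
30. n15.tag = 16  [(if A₀.sig then D.fin else A₀.wid) + 10]
31. n16.fin = -9  [A.tag - 25]
32. n16.acc = 11  [11]
33. n16.hot = false  [false]
34. n17.idx = 3  [terminal]
35. n16.tag = true  [not D.hot]
36. n15.wid = 14  [A.tag - 2]
37. n15.key = 26  [26]
38. n15.sig = false  [not D.tag]
39. n3.tag = false  [A₁.sig == true]
40. n1.wid = 20  [(if D.tag then A.tag else e.fin) - 1]
41. n1.key = 10  [(if D.tag then e.fin else A.tag) + 13]
42. n1.sig = true  [true]
43. n0.sig = 8  [8]

14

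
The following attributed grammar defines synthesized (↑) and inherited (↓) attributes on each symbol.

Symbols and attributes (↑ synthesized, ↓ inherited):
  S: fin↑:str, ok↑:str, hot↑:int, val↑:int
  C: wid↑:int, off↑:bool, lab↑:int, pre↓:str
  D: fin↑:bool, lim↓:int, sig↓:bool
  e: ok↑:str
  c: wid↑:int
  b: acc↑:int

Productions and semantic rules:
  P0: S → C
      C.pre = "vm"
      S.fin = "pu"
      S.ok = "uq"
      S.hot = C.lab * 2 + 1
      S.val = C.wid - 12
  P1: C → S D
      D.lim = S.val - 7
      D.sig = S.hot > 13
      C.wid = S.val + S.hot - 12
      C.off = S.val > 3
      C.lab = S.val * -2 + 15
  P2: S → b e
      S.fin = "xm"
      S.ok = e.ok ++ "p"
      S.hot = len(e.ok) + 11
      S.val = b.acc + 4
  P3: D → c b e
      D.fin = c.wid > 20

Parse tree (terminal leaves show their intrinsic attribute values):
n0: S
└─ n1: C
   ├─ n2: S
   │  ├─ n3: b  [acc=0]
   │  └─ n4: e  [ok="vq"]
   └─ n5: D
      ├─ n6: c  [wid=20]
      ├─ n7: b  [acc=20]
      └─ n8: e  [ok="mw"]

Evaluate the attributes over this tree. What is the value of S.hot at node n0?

15

1. n1.pre = "vm"  ["vm"]
2. n3.acc = 0  [terminal]
3. n4.ok = "vq"  [terminal]
4. n2.fin = "xm"  ["xm"]
5. n2.ok = "vqp"  [e.ok ++ "p"]
6. n2.hot = 13  [len(e.ok) + 11]
7. n2.val = 4  [b.acc + 4]
8. n5.lim = -3  [S.val - 7]
9. n5.sig = false  [S.hot > 13]
10. n6.wid = 20  [terminal]
11. n7.acc = 20  [terminal]
12. n8.ok = "mw"  [terminal]
13. n5.fin = false  [c.wid > 20]
14. n1.wid = 5  [S.val + S.hot - 12]
15. n1.off = true  [S.val > 3]
16. n1.lab = 7  [S.val * -2 + 15]
17. n0.fin = "pu"  ["pu"]
18. n0.ok = "uq"  ["uq"]
19. n0.hot = 15  [C.lab * 2 + 1]
20. n0.val = -7  [C.wid - 12]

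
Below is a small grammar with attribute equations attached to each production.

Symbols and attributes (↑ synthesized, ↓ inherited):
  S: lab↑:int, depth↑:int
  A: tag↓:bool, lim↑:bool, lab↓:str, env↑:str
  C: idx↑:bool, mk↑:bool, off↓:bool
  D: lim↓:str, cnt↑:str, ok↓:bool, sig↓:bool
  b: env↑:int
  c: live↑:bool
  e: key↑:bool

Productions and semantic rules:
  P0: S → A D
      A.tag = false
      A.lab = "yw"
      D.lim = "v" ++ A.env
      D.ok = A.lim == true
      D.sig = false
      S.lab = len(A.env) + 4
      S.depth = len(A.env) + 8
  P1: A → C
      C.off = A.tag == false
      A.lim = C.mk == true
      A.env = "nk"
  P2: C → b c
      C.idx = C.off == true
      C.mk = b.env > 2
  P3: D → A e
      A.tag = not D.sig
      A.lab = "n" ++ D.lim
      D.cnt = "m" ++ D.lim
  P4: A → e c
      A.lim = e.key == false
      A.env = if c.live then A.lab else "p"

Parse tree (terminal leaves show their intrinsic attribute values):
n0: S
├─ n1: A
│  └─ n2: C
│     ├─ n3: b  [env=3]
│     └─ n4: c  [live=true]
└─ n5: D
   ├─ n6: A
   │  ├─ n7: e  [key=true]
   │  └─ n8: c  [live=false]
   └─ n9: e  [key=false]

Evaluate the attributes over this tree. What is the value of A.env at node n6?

1. n1.tag = false  [false]
2. n1.lab = "yw"  ["yw"]
3. n2.off = true  [A.tag == false]
4. n3.env = 3  [terminal]
5. n4.live = true  [terminal]
6. n2.idx = true  [C.off == true]
7. n2.mk = true  [b.env > 2]
8. n1.lim = true  [C.mk == true]
9. n1.env = "nk"  ["nk"]
10. n5.lim = "vnk"  ["v" ++ A.env]
11. n5.ok = true  [A.lim == true]
12. n5.sig = false  [false]
13. n6.tag = true  [not D.sig]
14. n6.lab = "nvnk"  ["n" ++ D.lim]
15. n7.key = true  [terminal]
16. n8.live = false  [terminal]
17. n6.lim = false  [e.key == false]
18. n6.env = "p"  [if c.live then A.lab else "p"]
19. n9.key = false  [terminal]
20. n5.cnt = "mvnk"  ["m" ++ D.lim]
21. n0.lab = 6  [len(A.env) + 4]
22. n0.depth = 10  [len(A.env) + 8]

"p"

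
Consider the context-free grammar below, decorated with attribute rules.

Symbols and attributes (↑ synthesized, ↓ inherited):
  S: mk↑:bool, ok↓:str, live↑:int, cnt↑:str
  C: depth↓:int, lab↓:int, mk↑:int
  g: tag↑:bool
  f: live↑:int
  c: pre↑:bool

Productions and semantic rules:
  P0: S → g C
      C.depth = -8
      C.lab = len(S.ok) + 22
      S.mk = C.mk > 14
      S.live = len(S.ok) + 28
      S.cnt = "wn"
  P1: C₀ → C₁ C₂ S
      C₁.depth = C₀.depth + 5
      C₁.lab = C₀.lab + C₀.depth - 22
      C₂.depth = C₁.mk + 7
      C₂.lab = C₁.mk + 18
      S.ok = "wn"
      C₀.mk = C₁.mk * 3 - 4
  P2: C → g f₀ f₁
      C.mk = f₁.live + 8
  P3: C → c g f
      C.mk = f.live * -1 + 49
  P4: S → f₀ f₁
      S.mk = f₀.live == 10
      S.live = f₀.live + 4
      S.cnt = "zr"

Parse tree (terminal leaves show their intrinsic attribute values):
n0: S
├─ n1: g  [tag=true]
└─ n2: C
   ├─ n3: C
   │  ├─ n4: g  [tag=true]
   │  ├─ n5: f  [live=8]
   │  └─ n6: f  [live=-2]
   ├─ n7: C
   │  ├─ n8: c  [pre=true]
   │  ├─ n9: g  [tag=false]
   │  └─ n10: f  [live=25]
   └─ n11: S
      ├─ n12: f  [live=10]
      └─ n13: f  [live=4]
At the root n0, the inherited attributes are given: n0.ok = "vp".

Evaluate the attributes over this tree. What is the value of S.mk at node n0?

false

1. n0.ok = "vp"  [given at root]
2. n1.tag = true  [terminal]
3. n2.depth = -8  [-8]
4. n2.lab = 24  [len(S.ok) + 22]
5. n3.depth = -3  [C₀.depth + 5]
6. n3.lab = -6  [C₀.lab + C₀.depth - 22]
7. n4.tag = true  [terminal]
8. n5.live = 8  [terminal]
9. n6.live = -2  [terminal]
10. n3.mk = 6  [f₁.live + 8]
11. n7.depth = 13  [C₁.mk + 7]
12. n7.lab = 24  [C₁.mk + 18]
13. n8.pre = true  [terminal]
14. n9.tag = false  [terminal]
15. n10.live = 25  [terminal]
16. n7.mk = 24  [f.live * -1 + 49]
17. n11.ok = "wn"  ["wn"]
18. n12.live = 10  [terminal]
19. n13.live = 4  [terminal]
20. n11.mk = true  [f₀.live == 10]
21. n11.live = 14  [f₀.live + 4]
22. n11.cnt = "zr"  ["zr"]
23. n2.mk = 14  [C₁.mk * 3 - 4]
24. n0.mk = false  [C.mk > 14]
25. n0.live = 30  [len(S.ok) + 28]
26. n0.cnt = "wn"  ["wn"]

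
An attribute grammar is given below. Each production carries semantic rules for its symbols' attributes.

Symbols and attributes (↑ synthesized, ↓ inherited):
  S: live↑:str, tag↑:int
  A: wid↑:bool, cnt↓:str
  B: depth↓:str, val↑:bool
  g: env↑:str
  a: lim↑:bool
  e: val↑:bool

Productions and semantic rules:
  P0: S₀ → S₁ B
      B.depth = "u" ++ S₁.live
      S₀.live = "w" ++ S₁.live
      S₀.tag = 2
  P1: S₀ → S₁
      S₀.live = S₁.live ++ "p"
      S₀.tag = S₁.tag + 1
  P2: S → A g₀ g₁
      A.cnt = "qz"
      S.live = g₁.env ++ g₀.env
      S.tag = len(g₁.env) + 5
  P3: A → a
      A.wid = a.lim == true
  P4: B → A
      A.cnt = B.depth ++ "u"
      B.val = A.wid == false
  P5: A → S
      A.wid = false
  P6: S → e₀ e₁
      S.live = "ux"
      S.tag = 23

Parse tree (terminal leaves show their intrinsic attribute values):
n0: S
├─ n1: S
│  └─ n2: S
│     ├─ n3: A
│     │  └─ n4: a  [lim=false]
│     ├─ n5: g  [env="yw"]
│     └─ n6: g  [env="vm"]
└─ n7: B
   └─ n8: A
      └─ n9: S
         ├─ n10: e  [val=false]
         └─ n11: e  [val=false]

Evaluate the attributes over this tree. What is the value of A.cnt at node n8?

1. n3.cnt = "qz"  ["qz"]
2. n4.lim = false  [terminal]
3. n3.wid = false  [a.lim == true]
4. n5.env = "yw"  [terminal]
5. n6.env = "vm"  [terminal]
6. n2.live = "vmyw"  [g₁.env ++ g₀.env]
7. n2.tag = 7  [len(g₁.env) + 5]
8. n1.live = "vmywp"  [S₁.live ++ "p"]
9. n1.tag = 8  [S₁.tag + 1]
10. n7.depth = "uvmywp"  ["u" ++ S₁.live]
11. n8.cnt = "uvmywpu"  [B.depth ++ "u"]
12. n10.val = false  [terminal]
13. n11.val = false  [terminal]
14. n9.live = "ux"  ["ux"]
15. n9.tag = 23  [23]
16. n8.wid = false  [false]
17. n7.val = true  [A.wid == false]
18. n0.live = "wvmywp"  ["w" ++ S₁.live]
19. n0.tag = 2  [2]

"uvmywpu"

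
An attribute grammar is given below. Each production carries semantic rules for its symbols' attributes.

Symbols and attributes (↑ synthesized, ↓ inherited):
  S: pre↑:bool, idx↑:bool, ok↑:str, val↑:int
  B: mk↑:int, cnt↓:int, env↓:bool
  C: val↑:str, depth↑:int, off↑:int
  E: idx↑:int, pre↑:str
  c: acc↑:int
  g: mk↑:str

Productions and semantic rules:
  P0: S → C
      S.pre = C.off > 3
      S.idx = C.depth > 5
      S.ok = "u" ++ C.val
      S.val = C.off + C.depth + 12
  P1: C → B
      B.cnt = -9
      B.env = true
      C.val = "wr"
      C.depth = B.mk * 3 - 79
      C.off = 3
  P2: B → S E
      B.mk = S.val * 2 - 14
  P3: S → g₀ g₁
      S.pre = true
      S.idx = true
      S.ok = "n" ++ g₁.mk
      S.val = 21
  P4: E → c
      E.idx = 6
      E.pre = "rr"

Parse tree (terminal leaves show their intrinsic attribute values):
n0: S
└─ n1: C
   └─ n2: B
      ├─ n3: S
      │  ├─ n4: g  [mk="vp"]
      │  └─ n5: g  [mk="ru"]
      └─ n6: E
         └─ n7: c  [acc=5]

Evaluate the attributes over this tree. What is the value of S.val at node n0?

20

1. n2.cnt = -9  [-9]
2. n2.env = true  [true]
3. n4.mk = "vp"  [terminal]
4. n5.mk = "ru"  [terminal]
5. n3.pre = true  [true]
6. n3.idx = true  [true]
7. n3.ok = "nru"  ["n" ++ g₁.mk]
8. n3.val = 21  [21]
9. n7.acc = 5  [terminal]
10. n6.idx = 6  [6]
11. n6.pre = "rr"  ["rr"]
12. n2.mk = 28  [S.val * 2 - 14]
13. n1.val = "wr"  ["wr"]
14. n1.depth = 5  [B.mk * 3 - 79]
15. n1.off = 3  [3]
16. n0.pre = false  [C.off > 3]
17. n0.idx = false  [C.depth > 5]
18. n0.ok = "uwr"  ["u" ++ C.val]
19. n0.val = 20  [C.off + C.depth + 12]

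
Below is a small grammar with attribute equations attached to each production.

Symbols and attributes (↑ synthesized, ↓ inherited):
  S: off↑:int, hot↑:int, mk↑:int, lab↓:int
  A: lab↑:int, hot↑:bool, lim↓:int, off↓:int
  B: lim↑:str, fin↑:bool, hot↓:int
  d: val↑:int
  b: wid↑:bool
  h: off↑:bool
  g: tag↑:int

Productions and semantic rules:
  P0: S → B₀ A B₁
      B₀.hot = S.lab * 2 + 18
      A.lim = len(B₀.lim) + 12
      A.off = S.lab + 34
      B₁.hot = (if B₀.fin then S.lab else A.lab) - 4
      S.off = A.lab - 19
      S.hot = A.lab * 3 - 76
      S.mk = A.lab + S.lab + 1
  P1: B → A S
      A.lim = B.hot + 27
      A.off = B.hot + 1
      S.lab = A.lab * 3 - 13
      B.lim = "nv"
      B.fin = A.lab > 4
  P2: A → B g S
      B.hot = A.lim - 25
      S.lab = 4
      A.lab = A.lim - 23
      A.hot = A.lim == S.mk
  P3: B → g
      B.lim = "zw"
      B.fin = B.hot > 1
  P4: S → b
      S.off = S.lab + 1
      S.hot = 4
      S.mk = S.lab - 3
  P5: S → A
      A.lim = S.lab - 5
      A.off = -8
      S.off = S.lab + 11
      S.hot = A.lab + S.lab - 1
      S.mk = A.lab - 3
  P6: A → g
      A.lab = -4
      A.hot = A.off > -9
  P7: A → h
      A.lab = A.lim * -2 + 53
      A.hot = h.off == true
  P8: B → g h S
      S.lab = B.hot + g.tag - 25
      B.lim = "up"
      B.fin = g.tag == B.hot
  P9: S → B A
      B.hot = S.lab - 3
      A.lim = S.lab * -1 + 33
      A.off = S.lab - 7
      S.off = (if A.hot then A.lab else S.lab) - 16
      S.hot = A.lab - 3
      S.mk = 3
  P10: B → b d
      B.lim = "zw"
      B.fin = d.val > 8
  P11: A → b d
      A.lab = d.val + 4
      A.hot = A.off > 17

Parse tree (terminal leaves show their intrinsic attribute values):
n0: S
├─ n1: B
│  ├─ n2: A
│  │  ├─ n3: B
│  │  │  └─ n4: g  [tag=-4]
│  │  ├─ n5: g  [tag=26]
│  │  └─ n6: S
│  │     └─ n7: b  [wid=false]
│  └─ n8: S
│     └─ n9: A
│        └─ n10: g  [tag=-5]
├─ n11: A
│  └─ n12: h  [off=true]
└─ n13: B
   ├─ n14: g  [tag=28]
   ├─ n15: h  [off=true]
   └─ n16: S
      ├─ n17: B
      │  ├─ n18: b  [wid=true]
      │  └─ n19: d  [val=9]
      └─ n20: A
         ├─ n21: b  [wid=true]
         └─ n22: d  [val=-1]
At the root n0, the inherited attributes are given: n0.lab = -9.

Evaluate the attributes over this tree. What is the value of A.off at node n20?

17

1. n0.lab = -9  [given at root]
2. n1.hot = 0  [S.lab * 2 + 18]
3. n2.lim = 27  [B.hot + 27]
4. n2.off = 1  [B.hot + 1]
5. n3.hot = 2  [A.lim - 25]
6. n4.tag = -4  [terminal]
7. n3.lim = "zw"  ["zw"]
8. n3.fin = true  [B.hot > 1]
9. n5.tag = 26  [terminal]
10. n6.lab = 4  [4]
11. n7.wid = false  [terminal]
12. n6.off = 5  [S.lab + 1]
13. n6.hot = 4  [4]
14. n6.mk = 1  [S.lab - 3]
15. n2.lab = 4  [A.lim - 23]
16. n2.hot = false  [A.lim == S.mk]
17. n8.lab = -1  [A.lab * 3 - 13]
18. n9.lim = -6  [S.lab - 5]
19. n9.off = -8  [-8]
20. n10.tag = -5  [terminal]
21. n9.lab = -4  [-4]
22. n9.hot = true  [A.off > -9]
23. n8.off = 10  [S.lab + 11]
24. n8.hot = -6  [A.lab + S.lab - 1]
25. n8.mk = -7  [A.lab - 3]
26. n1.lim = "nv"  ["nv"]
27. n1.fin = false  [A.lab > 4]
28. n11.lim = 14  [len(B₀.lim) + 12]
29. n11.off = 25  [S.lab + 34]
30. n12.off = true  [terminal]
31. n11.lab = 25  [A.lim * -2 + 53]
32. n11.hot = true  [h.off == true]
33. n13.hot = 21  [(if B₀.fin then S.lab else A.lab) - 4]
34. n14.tag = 28  [terminal]
35. n15.off = true  [terminal]
36. n16.lab = 24  [B.hot + g.tag - 25]
37. n17.hot = 21  [S.lab - 3]
38. n18.wid = true  [terminal]
39. n19.val = 9  [terminal]
40. n17.lim = "zw"  ["zw"]
41. n17.fin = true  [d.val > 8]
42. n20.lim = 9  [S.lab * -1 + 33]
43. n20.off = 17  [S.lab - 7]
44. n21.wid = true  [terminal]
45. n22.val = -1  [terminal]
46. n20.lab = 3  [d.val + 4]
47. n20.hot = false  [A.off > 17]
48. n16.off = 8  [(if A.hot then A.lab else S.lab) - 16]
49. n16.hot = 0  [A.lab - 3]
50. n16.mk = 3  [3]
51. n13.lim = "up"  ["up"]
52. n13.fin = false  [g.tag == B.hot]
53. n0.off = 6  [A.lab - 19]
54. n0.hot = -1  [A.lab * 3 - 76]
55. n0.mk = 17  [A.lab + S.lab + 1]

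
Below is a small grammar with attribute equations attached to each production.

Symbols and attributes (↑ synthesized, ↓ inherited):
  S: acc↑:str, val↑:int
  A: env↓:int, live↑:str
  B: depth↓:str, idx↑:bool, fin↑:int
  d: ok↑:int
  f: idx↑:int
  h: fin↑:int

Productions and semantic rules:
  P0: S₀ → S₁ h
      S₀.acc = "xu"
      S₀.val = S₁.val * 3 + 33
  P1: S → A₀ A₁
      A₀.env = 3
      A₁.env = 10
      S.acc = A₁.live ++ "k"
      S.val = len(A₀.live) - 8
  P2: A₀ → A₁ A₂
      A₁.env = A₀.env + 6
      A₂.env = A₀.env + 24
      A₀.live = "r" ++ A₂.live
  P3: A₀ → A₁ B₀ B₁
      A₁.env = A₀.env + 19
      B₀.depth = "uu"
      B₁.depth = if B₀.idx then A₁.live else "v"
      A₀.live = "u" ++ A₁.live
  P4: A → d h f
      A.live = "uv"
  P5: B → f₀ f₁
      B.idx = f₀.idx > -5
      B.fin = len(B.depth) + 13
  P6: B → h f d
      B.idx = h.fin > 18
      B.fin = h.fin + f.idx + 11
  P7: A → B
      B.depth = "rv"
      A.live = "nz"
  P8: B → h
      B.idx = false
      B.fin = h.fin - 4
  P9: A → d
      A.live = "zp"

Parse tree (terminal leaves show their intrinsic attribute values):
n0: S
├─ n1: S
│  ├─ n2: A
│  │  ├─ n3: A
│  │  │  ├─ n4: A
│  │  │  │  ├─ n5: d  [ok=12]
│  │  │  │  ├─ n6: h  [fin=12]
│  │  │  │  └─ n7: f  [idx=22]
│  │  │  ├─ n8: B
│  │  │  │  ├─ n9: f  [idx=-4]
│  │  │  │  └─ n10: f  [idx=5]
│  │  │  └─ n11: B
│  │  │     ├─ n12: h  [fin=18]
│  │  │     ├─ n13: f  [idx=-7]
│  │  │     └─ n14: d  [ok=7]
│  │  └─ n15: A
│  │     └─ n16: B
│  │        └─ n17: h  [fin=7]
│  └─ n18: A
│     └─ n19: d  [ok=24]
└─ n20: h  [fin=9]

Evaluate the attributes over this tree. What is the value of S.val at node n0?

18

1. n2.env = 3  [3]
2. n3.env = 9  [A₀.env + 6]
3. n4.env = 28  [A₀.env + 19]
4. n5.ok = 12  [terminal]
5. n6.fin = 12  [terminal]
6. n7.idx = 22  [terminal]
7. n4.live = "uv"  ["uv"]
8. n8.depth = "uu"  ["uu"]
9. n9.idx = -4  [terminal]
10. n10.idx = 5  [terminal]
11. n8.idx = true  [f₀.idx > -5]
12. n8.fin = 15  [len(B.depth) + 13]
13. n11.depth = "uv"  [if B₀.idx then A₁.live else "v"]
14. n12.fin = 18  [terminal]
15. n13.idx = -7  [terminal]
16. n14.ok = 7  [terminal]
17. n11.idx = false  [h.fin > 18]
18. n11.fin = 22  [h.fin + f.idx + 11]
19. n3.live = "uuv"  ["u" ++ A₁.live]
20. n15.env = 27  [A₀.env + 24]
21. n16.depth = "rv"  ["rv"]
22. n17.fin = 7  [terminal]
23. n16.idx = false  [false]
24. n16.fin = 3  [h.fin - 4]
25. n15.live = "nz"  ["nz"]
26. n2.live = "rnz"  ["r" ++ A₂.live]
27. n18.env = 10  [10]
28. n19.ok = 24  [terminal]
29. n18.live = "zp"  ["zp"]
30. n1.acc = "zpk"  [A₁.live ++ "k"]
31. n1.val = -5  [len(A₀.live) - 8]
32. n20.fin = 9  [terminal]
33. n0.acc = "xu"  ["xu"]
34. n0.val = 18  [S₁.val * 3 + 33]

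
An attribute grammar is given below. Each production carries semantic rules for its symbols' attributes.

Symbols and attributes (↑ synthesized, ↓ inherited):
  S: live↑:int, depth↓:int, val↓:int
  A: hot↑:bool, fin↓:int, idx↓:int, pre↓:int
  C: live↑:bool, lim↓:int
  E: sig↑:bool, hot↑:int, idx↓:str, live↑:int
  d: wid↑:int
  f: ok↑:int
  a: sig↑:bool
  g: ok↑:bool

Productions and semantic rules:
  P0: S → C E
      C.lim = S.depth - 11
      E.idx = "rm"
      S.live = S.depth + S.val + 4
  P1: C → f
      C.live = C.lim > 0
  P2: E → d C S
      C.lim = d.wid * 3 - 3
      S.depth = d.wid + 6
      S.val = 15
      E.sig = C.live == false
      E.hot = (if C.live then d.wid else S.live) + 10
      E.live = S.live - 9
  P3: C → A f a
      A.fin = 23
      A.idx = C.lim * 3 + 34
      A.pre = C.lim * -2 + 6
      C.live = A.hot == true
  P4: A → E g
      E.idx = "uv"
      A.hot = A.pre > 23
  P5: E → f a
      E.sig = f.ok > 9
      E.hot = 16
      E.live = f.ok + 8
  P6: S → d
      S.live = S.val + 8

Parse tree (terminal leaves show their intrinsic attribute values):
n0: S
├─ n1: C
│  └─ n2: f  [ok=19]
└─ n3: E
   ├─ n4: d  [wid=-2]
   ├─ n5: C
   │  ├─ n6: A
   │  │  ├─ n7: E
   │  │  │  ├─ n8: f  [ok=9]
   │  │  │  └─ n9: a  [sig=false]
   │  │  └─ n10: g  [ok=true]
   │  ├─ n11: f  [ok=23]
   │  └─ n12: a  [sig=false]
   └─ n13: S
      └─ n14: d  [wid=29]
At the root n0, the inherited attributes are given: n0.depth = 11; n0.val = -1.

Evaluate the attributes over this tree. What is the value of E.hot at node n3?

8

1. n0.depth = 11  [given at root]
2. n0.val = -1  [given at root]
3. n1.lim = 0  [S.depth - 11]
4. n2.ok = 19  [terminal]
5. n1.live = false  [C.lim > 0]
6. n3.idx = "rm"  ["rm"]
7. n4.wid = -2  [terminal]
8. n5.lim = -9  [d.wid * 3 - 3]
9. n6.fin = 23  [23]
10. n6.idx = 7  [C.lim * 3 + 34]
11. n6.pre = 24  [C.lim * -2 + 6]
12. n7.idx = "uv"  ["uv"]
13. n8.ok = 9  [terminal]
14. n9.sig = false  [terminal]
15. n7.sig = false  [f.ok > 9]
16. n7.hot = 16  [16]
17. n7.live = 17  [f.ok + 8]
18. n10.ok = true  [terminal]
19. n6.hot = true  [A.pre > 23]
20. n11.ok = 23  [terminal]
21. n12.sig = false  [terminal]
22. n5.live = true  [A.hot == true]
23. n13.depth = 4  [d.wid + 6]
24. n13.val = 15  [15]
25. n14.wid = 29  [terminal]
26. n13.live = 23  [S.val + 8]
27. n3.sig = false  [C.live == false]
28. n3.hot = 8  [(if C.live then d.wid else S.live) + 10]
29. n3.live = 14  [S.live - 9]
30. n0.live = 14  [S.depth + S.val + 4]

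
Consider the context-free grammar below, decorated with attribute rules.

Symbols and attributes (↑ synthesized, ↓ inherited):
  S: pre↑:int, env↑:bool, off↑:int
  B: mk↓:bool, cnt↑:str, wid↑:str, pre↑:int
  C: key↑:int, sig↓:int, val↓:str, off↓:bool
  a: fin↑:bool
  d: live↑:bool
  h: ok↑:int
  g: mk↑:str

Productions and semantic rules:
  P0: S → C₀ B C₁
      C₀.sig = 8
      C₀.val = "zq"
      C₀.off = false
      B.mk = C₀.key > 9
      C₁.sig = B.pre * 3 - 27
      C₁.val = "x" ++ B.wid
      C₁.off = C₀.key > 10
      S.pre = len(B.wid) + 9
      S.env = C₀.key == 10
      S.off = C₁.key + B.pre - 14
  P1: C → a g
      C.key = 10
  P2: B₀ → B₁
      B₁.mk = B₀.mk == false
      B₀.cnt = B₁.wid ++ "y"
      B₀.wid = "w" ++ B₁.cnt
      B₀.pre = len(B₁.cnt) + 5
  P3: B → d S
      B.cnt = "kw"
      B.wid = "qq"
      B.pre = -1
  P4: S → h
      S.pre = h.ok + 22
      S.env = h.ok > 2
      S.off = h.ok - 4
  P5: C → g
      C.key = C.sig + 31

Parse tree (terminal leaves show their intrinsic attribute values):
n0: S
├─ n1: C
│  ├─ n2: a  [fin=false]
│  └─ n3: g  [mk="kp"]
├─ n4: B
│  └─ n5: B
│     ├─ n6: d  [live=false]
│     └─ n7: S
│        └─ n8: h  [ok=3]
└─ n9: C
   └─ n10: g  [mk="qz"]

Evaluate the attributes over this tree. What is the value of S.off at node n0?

1. n1.sig = 8  [8]
2. n1.val = "zq"  ["zq"]
3. n1.off = false  [false]
4. n2.fin = false  [terminal]
5. n3.mk = "kp"  [terminal]
6. n1.key = 10  [10]
7. n4.mk = true  [C₀.key > 9]
8. n5.mk = false  [B₀.mk == false]
9. n6.live = false  [terminal]
10. n8.ok = 3  [terminal]
11. n7.pre = 25  [h.ok + 22]
12. n7.env = true  [h.ok > 2]
13. n7.off = -1  [h.ok - 4]
14. n5.cnt = "kw"  ["kw"]
15. n5.wid = "qq"  ["qq"]
16. n5.pre = -1  [-1]
17. n4.cnt = "qqy"  [B₁.wid ++ "y"]
18. n4.wid = "wkw"  ["w" ++ B₁.cnt]
19. n4.pre = 7  [len(B₁.cnt) + 5]
20. n9.sig = -6  [B.pre * 3 - 27]
21. n9.val = "xwkw"  ["x" ++ B.wid]
22. n9.off = false  [C₀.key > 10]
23. n10.mk = "qz"  [terminal]
24. n9.key = 25  [C.sig + 31]
25. n0.pre = 12  [len(B.wid) + 9]
26. n0.env = true  [C₀.key == 10]
27. n0.off = 18  [C₁.key + B.pre - 14]

18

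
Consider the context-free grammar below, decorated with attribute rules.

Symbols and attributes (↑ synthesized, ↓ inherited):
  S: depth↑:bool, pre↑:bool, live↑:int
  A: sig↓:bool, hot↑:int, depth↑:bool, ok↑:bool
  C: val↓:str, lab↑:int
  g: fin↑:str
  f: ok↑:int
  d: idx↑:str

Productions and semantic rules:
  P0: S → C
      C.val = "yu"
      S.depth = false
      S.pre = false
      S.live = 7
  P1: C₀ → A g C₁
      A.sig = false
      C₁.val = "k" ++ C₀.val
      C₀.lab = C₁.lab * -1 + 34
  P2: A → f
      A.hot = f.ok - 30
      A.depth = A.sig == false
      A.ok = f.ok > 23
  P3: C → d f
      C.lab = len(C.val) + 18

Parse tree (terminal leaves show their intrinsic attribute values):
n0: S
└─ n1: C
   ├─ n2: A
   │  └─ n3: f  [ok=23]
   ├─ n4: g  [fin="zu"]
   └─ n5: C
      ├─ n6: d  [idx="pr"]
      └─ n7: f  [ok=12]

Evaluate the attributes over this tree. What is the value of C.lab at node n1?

13

1. n1.val = "yu"  ["yu"]
2. n2.sig = false  [false]
3. n3.ok = 23  [terminal]
4. n2.hot = -7  [f.ok - 30]
5. n2.depth = true  [A.sig == false]
6. n2.ok = false  [f.ok > 23]
7. n4.fin = "zu"  [terminal]
8. n5.val = "kyu"  ["k" ++ C₀.val]
9. n6.idx = "pr"  [terminal]
10. n7.ok = 12  [terminal]
11. n5.lab = 21  [len(C.val) + 18]
12. n1.lab = 13  [C₁.lab * -1 + 34]
13. n0.depth = false  [false]
14. n0.pre = false  [false]
15. n0.live = 7  [7]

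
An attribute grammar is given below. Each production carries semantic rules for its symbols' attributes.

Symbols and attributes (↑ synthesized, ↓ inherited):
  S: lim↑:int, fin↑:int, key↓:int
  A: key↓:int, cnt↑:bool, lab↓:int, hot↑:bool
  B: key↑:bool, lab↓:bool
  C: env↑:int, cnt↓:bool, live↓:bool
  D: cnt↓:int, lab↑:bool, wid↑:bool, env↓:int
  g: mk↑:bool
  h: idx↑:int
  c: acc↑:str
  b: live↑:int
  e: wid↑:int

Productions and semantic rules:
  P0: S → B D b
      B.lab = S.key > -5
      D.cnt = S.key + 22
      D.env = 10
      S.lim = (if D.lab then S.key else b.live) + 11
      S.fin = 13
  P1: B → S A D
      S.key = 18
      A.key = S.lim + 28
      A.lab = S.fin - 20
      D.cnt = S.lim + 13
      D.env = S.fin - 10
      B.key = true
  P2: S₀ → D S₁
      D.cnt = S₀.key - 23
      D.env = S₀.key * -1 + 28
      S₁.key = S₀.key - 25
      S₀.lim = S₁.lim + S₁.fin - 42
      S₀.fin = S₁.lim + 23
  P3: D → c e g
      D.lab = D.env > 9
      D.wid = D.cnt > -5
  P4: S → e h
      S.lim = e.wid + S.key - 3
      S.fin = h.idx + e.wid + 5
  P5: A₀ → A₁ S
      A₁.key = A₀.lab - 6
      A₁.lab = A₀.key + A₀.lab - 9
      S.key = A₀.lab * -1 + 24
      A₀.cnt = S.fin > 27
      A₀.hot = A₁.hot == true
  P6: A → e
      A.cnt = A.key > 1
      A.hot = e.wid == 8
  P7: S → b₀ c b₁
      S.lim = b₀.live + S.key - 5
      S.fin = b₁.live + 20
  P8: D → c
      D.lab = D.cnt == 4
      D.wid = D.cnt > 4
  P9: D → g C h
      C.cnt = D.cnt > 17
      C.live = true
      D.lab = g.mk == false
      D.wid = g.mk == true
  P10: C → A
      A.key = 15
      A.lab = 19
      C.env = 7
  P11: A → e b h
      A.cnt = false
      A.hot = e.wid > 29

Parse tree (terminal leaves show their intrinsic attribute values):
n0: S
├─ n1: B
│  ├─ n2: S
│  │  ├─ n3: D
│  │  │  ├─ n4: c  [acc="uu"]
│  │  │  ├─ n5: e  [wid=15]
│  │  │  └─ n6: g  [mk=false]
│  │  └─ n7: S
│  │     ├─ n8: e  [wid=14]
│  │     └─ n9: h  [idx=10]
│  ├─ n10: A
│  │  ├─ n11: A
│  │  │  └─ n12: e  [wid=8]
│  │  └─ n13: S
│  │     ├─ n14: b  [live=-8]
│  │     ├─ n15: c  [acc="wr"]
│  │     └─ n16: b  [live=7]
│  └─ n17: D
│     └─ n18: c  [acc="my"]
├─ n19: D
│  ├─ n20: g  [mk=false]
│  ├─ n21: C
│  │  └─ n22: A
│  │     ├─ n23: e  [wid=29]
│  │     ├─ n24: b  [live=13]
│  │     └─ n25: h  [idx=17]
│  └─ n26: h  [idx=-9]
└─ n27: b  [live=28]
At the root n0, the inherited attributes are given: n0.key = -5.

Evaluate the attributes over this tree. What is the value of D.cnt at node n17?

4

1. n0.key = -5  [given at root]
2. n1.lab = false  [S.key > -5]
3. n2.key = 18  [18]
4. n3.cnt = -5  [S₀.key - 23]
5. n3.env = 10  [S₀.key * -1 + 28]
6. n4.acc = "uu"  [terminal]
7. n5.wid = 15  [terminal]
8. n6.mk = false  [terminal]
9. n3.lab = true  [D.env > 9]
10. n3.wid = false  [D.cnt > -5]
11. n7.key = -7  [S₀.key - 25]
12. n8.wid = 14  [terminal]
13. n9.idx = 10  [terminal]
14. n7.lim = 4  [e.wid + S.key - 3]
15. n7.fin = 29  [h.idx + e.wid + 5]
16. n2.lim = -9  [S₁.lim + S₁.fin - 42]
17. n2.fin = 27  [S₁.lim + 23]
18. n10.key = 19  [S.lim + 28]
19. n10.lab = 7  [S.fin - 20]
20. n11.key = 1  [A₀.lab - 6]
21. n11.lab = 17  [A₀.key + A₀.lab - 9]
22. n12.wid = 8  [terminal]
23. n11.cnt = false  [A.key > 1]
24. n11.hot = true  [e.wid == 8]
25. n13.key = 17  [A₀.lab * -1 + 24]
26. n14.live = -8  [terminal]
27. n15.acc = "wr"  [terminal]
28. n16.live = 7  [terminal]
29. n13.lim = 4  [b₀.live + S.key - 5]
30. n13.fin = 27  [b₁.live + 20]
31. n10.cnt = false  [S.fin > 27]
32. n10.hot = true  [A₁.hot == true]
33. n17.cnt = 4  [S.lim + 13]
34. n17.env = 17  [S.fin - 10]
35. n18.acc = "my"  [terminal]
36. n17.lab = true  [D.cnt == 4]
37. n17.wid = false  [D.cnt > 4]
38. n1.key = true  [true]
39. n19.cnt = 17  [S.key + 22]
40. n19.env = 10  [10]
41. n20.mk = false  [terminal]
42. n21.cnt = false  [D.cnt > 17]
43. n21.live = true  [true]
44. n22.key = 15  [15]
45. n22.lab = 19  [19]
46. n23.wid = 29  [terminal]
47. n24.live = 13  [terminal]
48. n25.idx = 17  [terminal]
49. n22.cnt = false  [false]
50. n22.hot = false  [e.wid > 29]
51. n21.env = 7  [7]
52. n26.idx = -9  [terminal]
53. n19.lab = true  [g.mk == false]
54. n19.wid = false  [g.mk == true]
55. n27.live = 28  [terminal]
56. n0.lim = 6  [(if D.lab then S.key else b.live) + 11]
57. n0.fin = 13  [13]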